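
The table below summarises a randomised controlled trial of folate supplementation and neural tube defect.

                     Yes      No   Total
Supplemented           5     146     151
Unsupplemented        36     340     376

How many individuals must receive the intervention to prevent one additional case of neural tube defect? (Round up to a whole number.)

Risk in treated group = 5/151 = 0.03311; risk in control = 36/376 = 0.09574.
Absolute risk reduction = 0.09574 − 0.03311 = 0.06263
NNT = 1 / ARR = 1 / 0.06263 = 15.966 → round up → 16

16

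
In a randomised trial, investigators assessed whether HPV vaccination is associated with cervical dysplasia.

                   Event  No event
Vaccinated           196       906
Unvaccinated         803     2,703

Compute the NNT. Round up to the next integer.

20

Risk in treated group = 196/1102 = 0.17786; risk in control = 803/3506 = 0.22904.
Absolute risk reduction = 0.22904 − 0.17786 = 0.05118
NNT = 1 / ARR = 1 / 0.05118 = 19.540 → round up → 20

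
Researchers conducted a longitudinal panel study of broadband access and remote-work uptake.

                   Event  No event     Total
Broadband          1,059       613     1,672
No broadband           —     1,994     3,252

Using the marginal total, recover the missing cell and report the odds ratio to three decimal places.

The missing cell is in the unexposed row: 3252 − 1994 = 1258.
So a = 1059, b = 613, c = 1258, d = 1994.
OR = (a·d)/(b·c) = (1059 × 1994) / (613 × 1258) = 2111646 / 771154 = 2.73829

2.738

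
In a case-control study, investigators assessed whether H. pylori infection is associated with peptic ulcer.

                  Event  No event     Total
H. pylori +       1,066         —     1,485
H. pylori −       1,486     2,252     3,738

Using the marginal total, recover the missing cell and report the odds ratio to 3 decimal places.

3.856

The missing cell is in the exposed row: 1485 − 1066 = 419.
So a = 1066, b = 419, c = 1486, d = 2252.
OR = (a·d)/(b·c) = (1066 × 2252) / (419 × 1486) = 2400632 / 622634 = 3.85561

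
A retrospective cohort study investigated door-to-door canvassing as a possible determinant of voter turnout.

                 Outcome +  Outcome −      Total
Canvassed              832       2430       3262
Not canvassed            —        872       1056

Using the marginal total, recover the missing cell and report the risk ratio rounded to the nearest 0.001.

1.464

The missing cell is in the unexposed row: 1056 − 872 = 184.
So a = 832, b = 2430, c = 184, d = 872.
RR = [a/(a+b)] / [c/(c+d)] = (832/3262) / (184/1056) = 0.25506/0.17424 = 1.46381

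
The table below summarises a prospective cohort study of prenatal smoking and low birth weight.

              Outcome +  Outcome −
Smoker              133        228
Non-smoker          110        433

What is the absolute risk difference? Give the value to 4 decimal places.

Cells: a = 133, b = 228, c = 110, d = 433.
Risk in exposed = 133/361 = 0.368421; risk in unexposed = 110/543 = 0.202578.
Risk difference = 0.368421 − 0.202578 = 0.165843

0.1658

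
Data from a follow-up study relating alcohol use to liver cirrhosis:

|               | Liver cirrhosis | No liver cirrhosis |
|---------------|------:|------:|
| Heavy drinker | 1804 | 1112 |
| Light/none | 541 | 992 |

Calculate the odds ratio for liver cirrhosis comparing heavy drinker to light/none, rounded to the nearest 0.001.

2.975

Cells: a = 1804, b = 1112, c = 541, d = 992.
OR = (a·d)/(b·c) = (1804 × 992) / (1112 × 541) = 1789568 / 601592 = 2.97472
The odds of liver cirrhosis are about 2.97 times as high in the heavy drinker group.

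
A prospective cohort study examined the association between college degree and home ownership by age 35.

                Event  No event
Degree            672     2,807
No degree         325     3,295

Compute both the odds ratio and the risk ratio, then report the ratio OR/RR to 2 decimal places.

Cells: a = 672, b = 2807, c = 325, d = 3295.
OR = (672·3295)/(2807·325) = 2214240/912275 = 2.42716
Risk in exposed = 672/3479 = 0.19316; risk in unexposed = 325/3620 = 0.08978; RR = 2.15149
OR/RR = 2.42716 / 2.15149 = 1.12813
The outcome is not rare, so the OR lies further from 1 than the RR.

1.13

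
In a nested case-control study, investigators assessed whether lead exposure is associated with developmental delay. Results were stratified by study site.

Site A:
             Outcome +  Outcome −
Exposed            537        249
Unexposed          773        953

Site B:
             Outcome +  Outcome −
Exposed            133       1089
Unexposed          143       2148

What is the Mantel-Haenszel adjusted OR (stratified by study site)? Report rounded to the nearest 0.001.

OR_MH = Σ(aᵢdᵢ/nᵢ) / Σ(bᵢcᵢ/nᵢ), where nᵢ is the stratum total.
Stratum 1 (Site A): n = 2512; a·d/n = 537·953/2512 = 203.7265; b·c/n = 249·773/2512 = 76.6230
Stratum 2 (Site B): n = 3513; a·d/n = 133·2148/3513 = 81.3219; b·c/n = 1089·143/3513 = 44.3288
OR_MH = (203.7265 + 81.3219) / (76.6230 + 44.3288) = 285.0485 / 120.9518 = 2.35671

2.357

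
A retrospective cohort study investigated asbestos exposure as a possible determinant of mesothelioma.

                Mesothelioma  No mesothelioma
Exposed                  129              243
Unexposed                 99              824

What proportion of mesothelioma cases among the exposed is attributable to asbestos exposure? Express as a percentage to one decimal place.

69.1

Cells: a = 129, b = 243, c = 99, d = 824.
Risk in exposed = 129/372 = 0.34677; risk in unexposed = 99/923 = 0.10726.
RR = 0.34677/0.10726 = 3.23306
AR% = (RR − 1)/RR × 100 = (3.23306 − 1)/3.23306 × 100 = 69.0695%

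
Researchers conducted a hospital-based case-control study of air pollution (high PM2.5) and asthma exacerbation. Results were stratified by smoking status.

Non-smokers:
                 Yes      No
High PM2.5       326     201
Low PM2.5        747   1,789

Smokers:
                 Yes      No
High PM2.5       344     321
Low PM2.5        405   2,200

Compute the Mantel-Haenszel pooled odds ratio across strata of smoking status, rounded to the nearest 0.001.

OR_MH = Σ(aᵢdᵢ/nᵢ) / Σ(bᵢcᵢ/nᵢ), where nᵢ is the stratum total.
Stratum 1 (Non-smokers): n = 3063; a·d/n = 326·1789/3063 = 190.4061; b·c/n = 201·747/3063 = 49.0196
Stratum 2 (Smokers): n = 3270; a·d/n = 344·2200/3270 = 231.4373; b·c/n = 321·405/3270 = 39.7569
OR_MH = (190.4061 + 231.4373) / (49.0196 + 39.7569) = 421.8434 / 88.7765 = 4.75175

4.752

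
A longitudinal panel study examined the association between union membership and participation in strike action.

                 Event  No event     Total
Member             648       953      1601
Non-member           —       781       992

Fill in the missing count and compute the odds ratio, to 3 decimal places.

The missing cell is in the unexposed row: 992 − 781 = 211.
So a = 648, b = 953, c = 211, d = 781.
OR = (a·d)/(b·c) = (648 × 781) / (953 × 211) = 506088 / 201083 = 2.51681

2.517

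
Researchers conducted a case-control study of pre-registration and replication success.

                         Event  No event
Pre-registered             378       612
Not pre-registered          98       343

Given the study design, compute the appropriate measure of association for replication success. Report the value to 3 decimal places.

Cells: a = 378, b = 612, c = 98, d = 343.
This is a case-control study: participants were sampled on outcome status, so risks in the source population cannot be estimated directly — relative risk is not valid here. The odds ratio is the appropriate measure.
OR = (a·d)/(b·c) = (378 × 343) / (612 × 98) = 129654 / 59976 = 2.16176

2.162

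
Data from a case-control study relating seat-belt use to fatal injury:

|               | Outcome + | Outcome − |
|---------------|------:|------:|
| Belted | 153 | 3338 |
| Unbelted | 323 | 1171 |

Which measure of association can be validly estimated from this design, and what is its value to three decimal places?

0.166

Cells: a = 153, b = 3338, c = 323, d = 1171.
This is a case-control study: participants were sampled on outcome status, so risks in the source population cannot be estimated directly — relative risk is not valid here. The odds ratio is the appropriate measure.
OR = (a·d)/(b·c) = (153 × 1171) / (3338 × 323) = 179163 / 1078174 = 0.16617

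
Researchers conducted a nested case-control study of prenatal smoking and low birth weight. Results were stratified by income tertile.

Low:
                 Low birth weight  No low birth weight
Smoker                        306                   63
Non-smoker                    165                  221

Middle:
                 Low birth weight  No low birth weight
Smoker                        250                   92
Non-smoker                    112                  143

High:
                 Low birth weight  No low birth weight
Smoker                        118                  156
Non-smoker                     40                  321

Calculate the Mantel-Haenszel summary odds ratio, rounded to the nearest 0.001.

OR_MH = Σ(aᵢdᵢ/nᵢ) / Σ(bᵢcᵢ/nᵢ), where nᵢ is the stratum total.
Stratum 1 (Low): n = 755; a·d/n = 306·221/755 = 89.5709; b·c/n = 63·165/755 = 13.7682
Stratum 2 (Middle): n = 597; a·d/n = 250·143/597 = 59.8827; b·c/n = 92·112/597 = 17.2596
Stratum 3 (High): n = 635; a·d/n = 118·321/635 = 59.6504; b·c/n = 156·40/635 = 9.8268
OR_MH = (89.5709 + 59.8827 + 59.6504) / (13.7682 + 17.2596 + 9.8268) = 209.1040 / 40.8546 = 5.11825

5.118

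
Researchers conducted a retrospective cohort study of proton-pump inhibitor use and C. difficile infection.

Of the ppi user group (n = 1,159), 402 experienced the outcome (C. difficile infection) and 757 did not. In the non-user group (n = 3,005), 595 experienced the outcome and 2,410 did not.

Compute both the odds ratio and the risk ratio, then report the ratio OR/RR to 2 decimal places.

1.23

From the description: a = 402, b = 757, c = 595, d = 2410.
OR = (402·2410)/(757·595) = 968820/450415 = 2.15095
Risk in exposed = 402/1159 = 0.34685; risk in unexposed = 595/3005 = 0.19800; RR = 1.75174
OR/RR = 2.15095 / 1.75174 = 1.22789
The outcome is not rare, so the OR lies further from 1 than the RR.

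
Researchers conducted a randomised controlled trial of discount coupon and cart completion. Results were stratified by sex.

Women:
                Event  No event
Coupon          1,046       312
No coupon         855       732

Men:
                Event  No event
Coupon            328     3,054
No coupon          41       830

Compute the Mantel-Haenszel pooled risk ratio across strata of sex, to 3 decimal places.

RR_MH = Σ(aᵢ·n₀ᵢ/nᵢ) / Σ(cᵢ·n₁ᵢ/nᵢ), with n₁ᵢ = aᵢ+bᵢ (exposed), n₀ᵢ = cᵢ+dᵢ (unexposed), nᵢ = n₁ᵢ+n₀ᵢ.
Stratum 1 (Women): n₁ = 1358, n₀ = 1587, n = 2945; a·n₀/n = 1046·1587/2945 = 563.6679; c·n₁/n = 855·1358/2945 = 394.2581
Stratum 2 (Men): n₁ = 3382, n₀ = 871, n = 4253; a·n₀/n = 328·871/4253 = 67.1733; c·n₁/n = 41·3382/4253 = 32.6033
RR_MH = (563.6679 + 67.1733) / (394.2581 + 32.6033) = 630.8412 / 426.8614 = 1.47786

1.478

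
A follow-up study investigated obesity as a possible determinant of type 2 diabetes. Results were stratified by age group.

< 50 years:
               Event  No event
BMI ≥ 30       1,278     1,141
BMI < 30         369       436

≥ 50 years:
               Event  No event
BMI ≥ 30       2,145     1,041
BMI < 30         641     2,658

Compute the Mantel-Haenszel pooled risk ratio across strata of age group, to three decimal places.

RR_MH = Σ(aᵢ·n₀ᵢ/nᵢ) / Σ(cᵢ·n₁ᵢ/nᵢ), with n₁ᵢ = aᵢ+bᵢ (exposed), n₀ᵢ = cᵢ+dᵢ (unexposed), nᵢ = n₁ᵢ+n₀ᵢ.
Stratum 1 (< 50 years): n₁ = 2419, n₀ = 805, n = 3224; a·n₀/n = 1278·805/3224 = 319.1036; c·n₁/n = 369·2419/3224 = 276.8645
Stratum 2 (≥ 50 years): n₁ = 3186, n₀ = 3299, n = 6485; a·n₀/n = 2145·3299/6485 = 1091.1881; c·n₁/n = 641·3186/6485 = 314.9153
RR_MH = (319.1036 + 1091.1881) / (276.8645 + 314.9153) = 1410.2917 / 591.7798 = 2.38314

2.383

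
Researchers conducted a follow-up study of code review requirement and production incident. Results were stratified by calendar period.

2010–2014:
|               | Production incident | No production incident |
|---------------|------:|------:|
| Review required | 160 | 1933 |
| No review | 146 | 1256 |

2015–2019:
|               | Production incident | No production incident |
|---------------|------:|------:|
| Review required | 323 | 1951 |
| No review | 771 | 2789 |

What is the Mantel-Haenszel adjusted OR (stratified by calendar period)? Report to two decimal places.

OR_MH = Σ(aᵢdᵢ/nᵢ) / Σ(bᵢcᵢ/nᵢ), where nᵢ is the stratum total.
Stratum 1 (2010–2014): n = 3495; a·d/n = 160·1256/3495 = 57.4993; b·c/n = 1933·146/3495 = 80.7491
Stratum 2 (2015–2019): n = 5834; a·d/n = 323·2789/5834 = 154.4133; b·c/n = 1951·771/5834 = 257.8370
OR_MH = (57.4993 + 154.4133) / (80.7491 + 257.8370) = 211.9126 / 338.5861 = 0.62588

0.63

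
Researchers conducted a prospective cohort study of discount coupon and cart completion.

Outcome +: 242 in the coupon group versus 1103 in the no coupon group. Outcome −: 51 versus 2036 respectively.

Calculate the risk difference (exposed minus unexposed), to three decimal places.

From the description: a = 242, b = 51, c = 1103, d = 2036.
Risk in exposed = 242/293 = 0.825939; risk in unexposed = 1103/3139 = 0.351386.
Risk difference = 0.825939 − 0.351386 = 0.474553

0.475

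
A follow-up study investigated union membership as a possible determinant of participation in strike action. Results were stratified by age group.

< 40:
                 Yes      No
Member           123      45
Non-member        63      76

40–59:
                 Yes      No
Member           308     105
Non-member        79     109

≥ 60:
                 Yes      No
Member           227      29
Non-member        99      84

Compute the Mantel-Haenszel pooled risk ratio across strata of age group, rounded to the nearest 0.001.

1.684

RR_MH = Σ(aᵢ·n₀ᵢ/nᵢ) / Σ(cᵢ·n₁ᵢ/nᵢ), with n₁ᵢ = aᵢ+bᵢ (exposed), n₀ᵢ = cᵢ+dᵢ (unexposed), nᵢ = n₁ᵢ+n₀ᵢ.
Stratum 1 (< 40): n₁ = 168, n₀ = 139, n = 307; a·n₀/n = 123·139/307 = 55.6906; c·n₁/n = 63·168/307 = 34.4756
Stratum 2 (40–59): n₁ = 413, n₀ = 188, n = 601; a·n₀/n = 308·188/601 = 96.3461; c·n₁/n = 79·413/601 = 54.2879
Stratum 3 (≥ 60): n₁ = 256, n₀ = 183, n = 439; a·n₀/n = 227·183/439 = 94.6264; c·n₁/n = 99·256/439 = 57.7312
RR_MH = (55.6906 + 96.3461 + 94.6264) / (34.4756 + 54.2879 + 57.7312) = 246.6631 / 146.4946 = 1.68377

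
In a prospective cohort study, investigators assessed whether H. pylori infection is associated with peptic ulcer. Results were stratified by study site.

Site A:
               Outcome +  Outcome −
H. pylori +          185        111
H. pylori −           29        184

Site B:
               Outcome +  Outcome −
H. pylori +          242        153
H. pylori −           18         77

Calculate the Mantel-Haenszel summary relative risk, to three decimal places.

3.963

RR_MH = Σ(aᵢ·n₀ᵢ/nᵢ) / Σ(cᵢ·n₁ᵢ/nᵢ), with n₁ᵢ = aᵢ+bᵢ (exposed), n₀ᵢ = cᵢ+dᵢ (unexposed), nᵢ = n₁ᵢ+n₀ᵢ.
Stratum 1 (Site A): n₁ = 296, n₀ = 213, n = 509; a·n₀/n = 185·213/509 = 77.4165; c·n₁/n = 29·296/509 = 16.8644
Stratum 2 (Site B): n₁ = 395, n₀ = 95, n = 490; a·n₀/n = 242·95/490 = 46.9184; c·n₁/n = 18·395/490 = 14.5102
RR_MH = (77.4165 + 46.9184) / (16.8644 + 14.5102) = 124.3349 / 31.3746 = 3.96291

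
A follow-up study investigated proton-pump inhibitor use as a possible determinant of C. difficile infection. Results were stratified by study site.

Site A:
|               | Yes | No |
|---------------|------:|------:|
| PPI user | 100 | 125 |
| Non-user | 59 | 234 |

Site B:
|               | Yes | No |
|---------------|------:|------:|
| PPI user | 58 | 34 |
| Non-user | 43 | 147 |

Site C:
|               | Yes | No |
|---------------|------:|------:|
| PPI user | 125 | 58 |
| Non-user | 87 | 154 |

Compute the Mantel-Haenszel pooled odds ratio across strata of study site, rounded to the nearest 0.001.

3.857

OR_MH = Σ(aᵢdᵢ/nᵢ) / Σ(bᵢcᵢ/nᵢ), where nᵢ is the stratum total.
Stratum 1 (Site A): n = 518; a·d/n = 100·234/518 = 45.1737; b·c/n = 125·59/518 = 14.2375
Stratum 2 (Site B): n = 282; a·d/n = 58·147/282 = 30.2340; b·c/n = 34·43/282 = 5.1844
Stratum 3 (Site C): n = 424; a·d/n = 125·154/424 = 45.4009; b·c/n = 58·87/424 = 11.9009
OR_MH = (45.1737 + 30.2340 + 45.4009) / (14.2375 + 5.1844 + 11.9009) = 120.8087 / 31.3228 = 3.85690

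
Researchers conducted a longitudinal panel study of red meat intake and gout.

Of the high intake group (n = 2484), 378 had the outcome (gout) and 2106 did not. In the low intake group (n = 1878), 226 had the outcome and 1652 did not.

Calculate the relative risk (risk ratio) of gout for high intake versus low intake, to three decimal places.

1.265

From the description: a = 378, b = 2106, c = 226, d = 1652.
Risk in exposed = 378/2484 = 0.15217; risk in unexposed = 226/1878 = 0.12034.
RR = 0.15217 / 0.12034 = 1.26452
The risk among the exposed is 1.26 times that among the unexposed.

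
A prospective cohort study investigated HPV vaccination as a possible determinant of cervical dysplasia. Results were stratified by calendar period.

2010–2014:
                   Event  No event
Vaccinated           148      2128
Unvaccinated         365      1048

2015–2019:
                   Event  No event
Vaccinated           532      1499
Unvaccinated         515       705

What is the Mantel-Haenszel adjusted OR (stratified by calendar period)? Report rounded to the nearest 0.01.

0.35

OR_MH = Σ(aᵢdᵢ/nᵢ) / Σ(bᵢcᵢ/nᵢ), where nᵢ is the stratum total.
Stratum 1 (2010–2014): n = 3689; a·d/n = 148·1048/3689 = 42.0450; b·c/n = 2128·365/3689 = 210.5503
Stratum 2 (2015–2019): n = 3251; a·d/n = 532·705/3251 = 115.3676; b·c/n = 1499·515/3251 = 237.4608
OR_MH = (42.0450 + 115.3676) / (210.5503 + 237.4608) = 157.4126 / 448.0111 = 0.35136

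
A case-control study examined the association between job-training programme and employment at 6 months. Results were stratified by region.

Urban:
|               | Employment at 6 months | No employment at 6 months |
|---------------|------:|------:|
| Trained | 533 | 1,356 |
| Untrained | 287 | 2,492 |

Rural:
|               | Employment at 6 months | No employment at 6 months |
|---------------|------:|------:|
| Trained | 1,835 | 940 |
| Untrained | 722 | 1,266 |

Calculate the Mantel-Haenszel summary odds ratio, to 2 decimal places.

OR_MH = Σ(aᵢdᵢ/nᵢ) / Σ(bᵢcᵢ/nᵢ), where nᵢ is the stratum total.
Stratum 1 (Urban): n = 4668; a·d/n = 533·2492/4668 = 284.5407; b·c/n = 1356·287/4668 = 83.3702
Stratum 2 (Rural): n = 4763; a·d/n = 1835·1266/4763 = 487.7409; b·c/n = 940·722/4763 = 142.4900
OR_MH = (284.5407 + 487.7409) / (83.3702 + 142.4900) = 772.2816 / 225.8602 = 3.41929

3.42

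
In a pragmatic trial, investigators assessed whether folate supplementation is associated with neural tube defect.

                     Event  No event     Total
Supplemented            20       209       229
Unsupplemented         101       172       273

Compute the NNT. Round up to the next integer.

4

Risk in treated group = 20/229 = 0.08734; risk in control = 101/273 = 0.36996.
Absolute risk reduction = 0.36996 − 0.08734 = 0.28263
NNT = 1 / ARR = 1 / 0.28263 = 3.538 → round up → 4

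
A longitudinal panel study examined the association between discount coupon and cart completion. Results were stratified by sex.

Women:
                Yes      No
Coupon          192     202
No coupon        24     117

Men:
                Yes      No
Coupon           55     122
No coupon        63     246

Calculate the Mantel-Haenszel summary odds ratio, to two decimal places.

2.81

OR_MH = Σ(aᵢdᵢ/nᵢ) / Σ(bᵢcᵢ/nᵢ), where nᵢ is the stratum total.
Stratum 1 (Women): n = 535; a·d/n = 192·117/535 = 41.9888; b·c/n = 202·24/535 = 9.0617
Stratum 2 (Men): n = 486; a·d/n = 55·246/486 = 27.8395; b·c/n = 122·63/486 = 15.8148
OR_MH = (41.9888 + 27.8395) / (9.0617 + 15.8148) = 69.8283 / 24.8765 = 2.80700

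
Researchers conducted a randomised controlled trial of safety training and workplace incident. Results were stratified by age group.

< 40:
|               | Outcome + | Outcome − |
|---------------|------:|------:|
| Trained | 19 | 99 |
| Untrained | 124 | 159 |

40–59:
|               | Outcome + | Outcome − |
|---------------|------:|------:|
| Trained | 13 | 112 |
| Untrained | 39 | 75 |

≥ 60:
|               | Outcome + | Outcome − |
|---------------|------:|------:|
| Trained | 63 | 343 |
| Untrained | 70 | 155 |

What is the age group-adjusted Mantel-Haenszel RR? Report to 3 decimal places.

RR_MH = Σ(aᵢ·n₀ᵢ/nᵢ) / Σ(cᵢ·n₁ᵢ/nᵢ), with n₁ᵢ = aᵢ+bᵢ (exposed), n₀ᵢ = cᵢ+dᵢ (unexposed), nᵢ = n₁ᵢ+n₀ᵢ.
Stratum 1 (< 40): n₁ = 118, n₀ = 283, n = 401; a·n₀/n = 19·283/401 = 13.4090; c·n₁/n = 124·118/401 = 36.4888
Stratum 2 (40–59): n₁ = 125, n₀ = 114, n = 239; a·n₀/n = 13·114/239 = 6.2008; c·n₁/n = 39·125/239 = 20.3975
Stratum 3 (≥ 60): n₁ = 406, n₀ = 225, n = 631; a·n₀/n = 63·225/631 = 22.4643; c·n₁/n = 70·406/631 = 45.0396
RR_MH = (13.4090 + 6.2008 + 22.4643) / (36.4888 + 20.3975 + 45.0396) = 42.0742 / 101.9259 = 0.41279

0.413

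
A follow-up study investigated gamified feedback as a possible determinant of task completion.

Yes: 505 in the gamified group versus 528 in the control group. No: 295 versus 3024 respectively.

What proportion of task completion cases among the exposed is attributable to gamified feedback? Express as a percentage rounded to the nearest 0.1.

76.5

From the description: a = 505, b = 295, c = 528, d = 3024.
Risk in exposed = 505/800 = 0.63125; risk in unexposed = 528/3552 = 0.14865.
RR = 0.63125/0.14865 = 4.24659
AR% = (RR − 1)/RR × 100 = (4.24659 − 1)/4.24659 × 100 = 76.4517%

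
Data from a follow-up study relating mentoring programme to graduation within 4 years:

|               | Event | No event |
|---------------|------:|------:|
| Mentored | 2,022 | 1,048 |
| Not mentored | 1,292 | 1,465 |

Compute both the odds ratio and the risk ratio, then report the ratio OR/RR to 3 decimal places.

1.557

Cells: a = 2022, b = 1048, c = 1292, d = 1465.
OR = (2022·1465)/(1048·1292) = 2962230/1354016 = 2.18774
Risk in exposed = 2022/3070 = 0.65863; risk in unexposed = 1292/2757 = 0.46863; RR = 1.40546
OR/RR = 2.18774 / 1.40546 = 1.55660
The outcome is not rare, so the OR lies further from 1 than the RR.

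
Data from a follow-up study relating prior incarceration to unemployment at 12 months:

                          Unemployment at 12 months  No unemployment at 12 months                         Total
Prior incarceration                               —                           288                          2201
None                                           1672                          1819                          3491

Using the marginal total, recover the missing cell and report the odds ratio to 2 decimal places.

7.23

The missing cell is in the exposed row: 2201 − 288 = 1913.
So a = 1913, b = 288, c = 1672, d = 1819.
OR = (a·d)/(b·c) = (1913 × 1819) / (288 × 1672) = 3479747 / 481536 = 7.22635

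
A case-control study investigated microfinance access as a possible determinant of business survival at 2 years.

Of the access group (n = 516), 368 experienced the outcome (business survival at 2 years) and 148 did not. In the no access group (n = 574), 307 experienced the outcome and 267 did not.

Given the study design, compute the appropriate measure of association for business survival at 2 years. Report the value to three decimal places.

2.163

From the description: a = 368, b = 148, c = 307, d = 267.
This is a case-control study: participants were sampled on outcome status, so risks in the source population cannot be estimated directly — relative risk is not valid here. The odds ratio is the appropriate measure.
OR = (a·d)/(b·c) = (368 × 267) / (148 × 307) = 98256 / 45436 = 2.16251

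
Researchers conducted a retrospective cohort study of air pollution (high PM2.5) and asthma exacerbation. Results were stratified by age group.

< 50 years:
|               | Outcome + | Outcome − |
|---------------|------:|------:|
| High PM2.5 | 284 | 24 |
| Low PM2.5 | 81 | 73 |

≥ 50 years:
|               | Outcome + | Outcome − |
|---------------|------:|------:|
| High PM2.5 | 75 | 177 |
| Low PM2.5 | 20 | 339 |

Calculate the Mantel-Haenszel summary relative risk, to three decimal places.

RR_MH = Σ(aᵢ·n₀ᵢ/nᵢ) / Σ(cᵢ·n₁ᵢ/nᵢ), with n₁ᵢ = aᵢ+bᵢ (exposed), n₀ᵢ = cᵢ+dᵢ (unexposed), nᵢ = n₁ᵢ+n₀ᵢ.
Stratum 1 (< 50 years): n₁ = 308, n₀ = 154, n = 462; a·n₀/n = 284·154/462 = 94.6667; c·n₁/n = 81·308/462 = 54.0000
Stratum 2 (≥ 50 years): n₁ = 252, n₀ = 359, n = 611; a·n₀/n = 75·359/611 = 44.0671; c·n₁/n = 20·252/611 = 8.2488
RR_MH = (94.6667 + 44.0671) / (54.0000 + 8.2488) = 138.7338 / 62.2488 = 2.22870

2.229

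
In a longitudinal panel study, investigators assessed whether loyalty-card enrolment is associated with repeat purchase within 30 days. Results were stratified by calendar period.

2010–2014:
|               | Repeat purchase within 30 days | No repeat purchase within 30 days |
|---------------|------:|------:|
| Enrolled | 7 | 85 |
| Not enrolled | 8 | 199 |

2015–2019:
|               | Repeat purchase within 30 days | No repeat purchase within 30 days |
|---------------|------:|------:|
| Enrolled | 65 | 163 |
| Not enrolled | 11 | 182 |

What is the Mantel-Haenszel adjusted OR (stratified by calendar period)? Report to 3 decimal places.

5.014

OR_MH = Σ(aᵢdᵢ/nᵢ) / Σ(bᵢcᵢ/nᵢ), where nᵢ is the stratum total.
Stratum 1 (2010–2014): n = 299; a·d/n = 7·199/299 = 4.6589; b·c/n = 85·8/299 = 2.2742
Stratum 2 (2015–2019): n = 421; a·d/n = 65·182/421 = 28.0998; b·c/n = 163·11/421 = 4.2589
OR_MH = (4.6589 + 28.0998) / (2.2742 + 4.2589) = 32.7586 / 6.5332 = 5.01421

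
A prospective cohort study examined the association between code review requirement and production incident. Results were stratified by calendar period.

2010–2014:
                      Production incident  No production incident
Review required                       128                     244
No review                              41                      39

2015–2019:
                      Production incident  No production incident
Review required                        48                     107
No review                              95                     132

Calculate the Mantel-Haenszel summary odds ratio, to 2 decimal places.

OR_MH = Σ(aᵢdᵢ/nᵢ) / Σ(bᵢcᵢ/nᵢ), where nᵢ is the stratum total.
Stratum 1 (2010–2014): n = 452; a·d/n = 128·39/452 = 11.0442; b·c/n = 244·41/452 = 22.1327
Stratum 2 (2015–2019): n = 382; a·d/n = 48·132/382 = 16.5864; b·c/n = 107·95/382 = 26.6099
OR_MH = (11.0442 + 16.5864) / (22.1327 + 26.6099) = 27.6306 / 48.7427 = 0.56687

0.57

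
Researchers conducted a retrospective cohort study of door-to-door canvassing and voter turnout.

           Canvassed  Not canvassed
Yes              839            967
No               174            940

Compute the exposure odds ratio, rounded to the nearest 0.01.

Reading the table with exposure as columns: a = 839 (Canvassed, case), b = 174 (Canvassed, non-case), c = 967 (Not canvassed, case), d = 940.
OR = (a·d)/(b·c) = (839 × 940) / (174 × 967) = 788660 / 168258 = 4.68721
The odds of voter turnout are about 4.69 times as high in the canvassed group.

4.69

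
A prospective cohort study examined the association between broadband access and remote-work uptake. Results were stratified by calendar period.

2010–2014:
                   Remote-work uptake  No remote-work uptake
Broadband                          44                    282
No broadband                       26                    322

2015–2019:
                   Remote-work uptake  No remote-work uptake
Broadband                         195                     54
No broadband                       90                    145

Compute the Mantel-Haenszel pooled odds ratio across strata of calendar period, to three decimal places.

OR_MH = Σ(aᵢdᵢ/nᵢ) / Σ(bᵢcᵢ/nᵢ), where nᵢ is the stratum total.
Stratum 1 (2010–2014): n = 674; a·d/n = 44·322/674 = 21.0208; b·c/n = 282·26/674 = 10.8783
Stratum 2 (2015–2019): n = 484; a·d/n = 195·145/484 = 58.4194; b·c/n = 54·90/484 = 10.0413
OR_MH = (21.0208 + 58.4194) / (10.8783 + 10.0413) = 79.4402 / 20.9197 = 3.79739

3.797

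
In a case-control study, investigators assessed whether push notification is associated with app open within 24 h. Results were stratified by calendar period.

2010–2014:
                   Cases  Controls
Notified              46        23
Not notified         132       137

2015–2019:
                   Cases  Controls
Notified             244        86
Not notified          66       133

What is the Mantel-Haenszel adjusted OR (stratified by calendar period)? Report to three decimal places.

OR_MH = Σ(aᵢdᵢ/nᵢ) / Σ(bᵢcᵢ/nᵢ), where nᵢ is the stratum total.
Stratum 1 (2010–2014): n = 338; a·d/n = 46·137/338 = 18.6450; b·c/n = 23·132/338 = 8.9822
Stratum 2 (2015–2019): n = 529; a·d/n = 244·133/529 = 61.3459; b·c/n = 86·66/529 = 10.7297
OR_MH = (18.6450 + 61.3459) / (8.9822 + 10.7297) = 79.9909 / 19.7119 = 4.05800

4.058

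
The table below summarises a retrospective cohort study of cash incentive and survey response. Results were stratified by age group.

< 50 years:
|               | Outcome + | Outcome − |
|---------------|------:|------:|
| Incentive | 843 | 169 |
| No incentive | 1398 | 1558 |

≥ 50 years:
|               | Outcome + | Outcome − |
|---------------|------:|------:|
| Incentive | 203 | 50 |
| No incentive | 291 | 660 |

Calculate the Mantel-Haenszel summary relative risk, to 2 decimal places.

1.89

RR_MH = Σ(aᵢ·n₀ᵢ/nᵢ) / Σ(cᵢ·n₁ᵢ/nᵢ), with n₁ᵢ = aᵢ+bᵢ (exposed), n₀ᵢ = cᵢ+dᵢ (unexposed), nᵢ = n₁ᵢ+n₀ᵢ.
Stratum 1 (< 50 years): n₁ = 1012, n₀ = 2956, n = 3968; a·n₀/n = 843·2956/3968 = 628.0010; c·n₁/n = 1398·1012/3968 = 356.5464
Stratum 2 (≥ 50 years): n₁ = 253, n₀ = 951, n = 1204; a·n₀/n = 203·951/1204 = 160.3430; c·n₁/n = 291·253/1204 = 61.1487
RR_MH = (628.0010 + 160.3430) / (356.5464 + 61.1487) = 788.3440 / 417.6950 = 1.88737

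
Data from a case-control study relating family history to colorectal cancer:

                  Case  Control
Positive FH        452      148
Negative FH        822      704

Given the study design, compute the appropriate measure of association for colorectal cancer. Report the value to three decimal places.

2.616

Cells: a = 452, b = 148, c = 822, d = 704.
This is a case-control study: participants were sampled on outcome status, so risks in the source population cannot be estimated directly — relative risk is not valid here. The odds ratio is the appropriate measure.
OR = (a·d)/(b·c) = (452 × 704) / (148 × 822) = 318208 / 121656 = 2.61564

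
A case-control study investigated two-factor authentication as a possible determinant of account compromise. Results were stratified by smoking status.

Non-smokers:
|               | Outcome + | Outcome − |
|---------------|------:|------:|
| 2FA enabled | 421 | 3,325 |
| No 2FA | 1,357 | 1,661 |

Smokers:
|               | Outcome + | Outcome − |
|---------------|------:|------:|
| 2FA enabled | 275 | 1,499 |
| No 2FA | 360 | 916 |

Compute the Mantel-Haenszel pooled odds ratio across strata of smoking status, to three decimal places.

OR_MH = Σ(aᵢdᵢ/nᵢ) / Σ(bᵢcᵢ/nᵢ), where nᵢ is the stratum total.
Stratum 1 (Non-smokers): n = 6764; a·d/n = 421·1661/6764 = 103.3828; b·c/n = 3325·1357/6764 = 667.0646
Stratum 2 (Smokers): n = 3050; a·d/n = 275·916/3050 = 82.5902; b·c/n = 1499·360/3050 = 176.9311
OR_MH = (103.3828 + 82.5902) / (667.0646 + 176.9311) = 185.9729 / 843.9958 = 0.22035

0.220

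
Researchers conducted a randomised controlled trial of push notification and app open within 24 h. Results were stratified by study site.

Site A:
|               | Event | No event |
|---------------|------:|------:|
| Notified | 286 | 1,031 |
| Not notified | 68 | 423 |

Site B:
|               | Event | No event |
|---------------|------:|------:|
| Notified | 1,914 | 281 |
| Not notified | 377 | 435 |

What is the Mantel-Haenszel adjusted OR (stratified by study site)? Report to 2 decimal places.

4.65

OR_MH = Σ(aᵢdᵢ/nᵢ) / Σ(bᵢcᵢ/nᵢ), where nᵢ is the stratum total.
Stratum 1 (Site A): n = 1808; a·d/n = 286·423/1808 = 66.9126; b·c/n = 1031·68/1808 = 38.7765
Stratum 2 (Site B): n = 3007; a·d/n = 1914·435/3007 = 276.8839; b·c/n = 281·377/3007 = 35.2301
OR_MH = (66.9126 + 276.8839) / (38.7765 + 35.2301) = 343.7965 / 74.0067 = 4.64548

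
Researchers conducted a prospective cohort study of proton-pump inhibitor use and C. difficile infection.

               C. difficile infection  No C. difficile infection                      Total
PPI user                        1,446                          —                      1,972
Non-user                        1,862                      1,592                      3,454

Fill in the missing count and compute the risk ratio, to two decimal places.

1.36

The missing cell is in the exposed row: 1972 − 1446 = 526.
So a = 1446, b = 526, c = 1862, d = 1592.
RR = [a/(a+b)] / [c/(c+d)] = (1446/1972) / (1862/3454) = 0.73327/0.53909 = 1.36020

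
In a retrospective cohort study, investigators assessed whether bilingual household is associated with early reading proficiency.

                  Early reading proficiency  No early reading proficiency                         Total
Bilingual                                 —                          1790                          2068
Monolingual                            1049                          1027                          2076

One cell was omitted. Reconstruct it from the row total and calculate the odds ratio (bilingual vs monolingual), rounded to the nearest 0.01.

0.15

The missing cell is in the exposed row: 2068 − 1790 = 278.
So a = 278, b = 1790, c = 1049, d = 1027.
OR = (a·d)/(b·c) = (278 × 1027) / (1790 × 1049) = 285506 / 1877710 = 0.15205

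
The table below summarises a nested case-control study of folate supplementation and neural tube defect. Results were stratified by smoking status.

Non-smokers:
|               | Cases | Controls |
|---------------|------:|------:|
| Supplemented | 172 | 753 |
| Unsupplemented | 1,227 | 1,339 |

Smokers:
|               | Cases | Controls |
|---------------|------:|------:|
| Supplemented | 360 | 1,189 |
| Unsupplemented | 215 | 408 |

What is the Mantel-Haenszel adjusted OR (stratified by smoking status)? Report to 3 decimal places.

0.349

OR_MH = Σ(aᵢdᵢ/nᵢ) / Σ(bᵢcᵢ/nᵢ), where nᵢ is the stratum total.
Stratum 1 (Non-smokers): n = 3491; a·d/n = 172·1339/3491 = 65.9719; b·c/n = 753·1227/3491 = 264.6608
Stratum 2 (Smokers): n = 2172; a·d/n = 360·408/2172 = 67.6243; b·c/n = 1189·215/2172 = 117.6957
OR_MH = (65.9719 + 67.6243) / (264.6608 + 117.6957) = 133.5962 / 382.3565 = 0.34940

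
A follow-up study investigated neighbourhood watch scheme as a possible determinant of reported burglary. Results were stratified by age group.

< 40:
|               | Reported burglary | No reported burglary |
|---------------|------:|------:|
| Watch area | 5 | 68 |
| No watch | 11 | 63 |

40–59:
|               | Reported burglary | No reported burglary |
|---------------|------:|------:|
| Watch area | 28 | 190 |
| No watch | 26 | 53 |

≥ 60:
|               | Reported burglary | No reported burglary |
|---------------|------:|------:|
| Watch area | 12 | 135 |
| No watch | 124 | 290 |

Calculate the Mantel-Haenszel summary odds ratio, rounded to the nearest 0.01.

0.26

OR_MH = Σ(aᵢdᵢ/nᵢ) / Σ(bᵢcᵢ/nᵢ), where nᵢ is the stratum total.
Stratum 1 (< 40): n = 147; a·d/n = 5·63/147 = 2.1429; b·c/n = 68·11/147 = 5.0884
Stratum 2 (40–59): n = 297; a·d/n = 28·53/297 = 4.9966; b·c/n = 190·26/297 = 16.6330
Stratum 3 (≥ 60): n = 561; a·d/n = 12·290/561 = 6.2032; b·c/n = 135·124/561 = 29.8396
OR_MH = (2.1429 + 4.9966 + 6.2032) / (5.0884 + 16.6330 + 29.8396) = 13.3427 / 51.5610 = 0.25877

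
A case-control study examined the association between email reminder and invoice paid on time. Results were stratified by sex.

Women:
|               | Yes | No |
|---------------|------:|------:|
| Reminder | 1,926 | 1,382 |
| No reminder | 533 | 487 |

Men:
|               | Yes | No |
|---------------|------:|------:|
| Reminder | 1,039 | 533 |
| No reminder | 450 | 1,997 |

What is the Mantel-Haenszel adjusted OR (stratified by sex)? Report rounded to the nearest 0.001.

OR_MH = Σ(aᵢdᵢ/nᵢ) / Σ(bᵢcᵢ/nᵢ), where nᵢ is the stratum total.
Stratum 1 (Women): n = 4328; a·d/n = 1926·487/4328 = 216.7195; b·c/n = 1382·533/4328 = 170.1955
Stratum 2 (Men): n = 4019; a·d/n = 1039·1997/4019 = 516.2685; b·c/n = 533·450/4019 = 59.6790
OR_MH = (216.7195 + 516.2685) / (170.1955 + 59.6790) = 732.9880 / 229.8745 = 3.18864

3.189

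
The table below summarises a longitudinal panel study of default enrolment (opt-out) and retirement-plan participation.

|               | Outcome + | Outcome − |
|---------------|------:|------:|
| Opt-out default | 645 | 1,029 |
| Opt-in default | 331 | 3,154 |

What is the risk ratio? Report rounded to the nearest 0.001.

4.057

Cells: a = 645, b = 1029, c = 331, d = 3154.
Risk in exposed = 645/1674 = 0.38530; risk in unexposed = 331/3485 = 0.09498.
RR = 0.38530 / 0.09498 = 4.05676
The risk among the exposed is 4.06 times that among the unexposed.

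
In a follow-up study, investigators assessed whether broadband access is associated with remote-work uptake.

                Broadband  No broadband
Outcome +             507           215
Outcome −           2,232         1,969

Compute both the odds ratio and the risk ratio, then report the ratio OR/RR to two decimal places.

1.11

Reading the table with exposure as columns: a = 507 (Broadband, case), b = 2232 (Broadband, non-case), c = 215 (No broadband, case), d = 1969.
OR = (507·1969)/(2232·215) = 998283/479880 = 2.08028
Risk in exposed = 507/2739 = 0.18510; risk in unexposed = 215/2184 = 0.09844; RR = 1.88031
OR/RR = 2.08028 / 1.88031 = 1.10635
The outcome is not rare, so the OR lies further from 1 than the RR.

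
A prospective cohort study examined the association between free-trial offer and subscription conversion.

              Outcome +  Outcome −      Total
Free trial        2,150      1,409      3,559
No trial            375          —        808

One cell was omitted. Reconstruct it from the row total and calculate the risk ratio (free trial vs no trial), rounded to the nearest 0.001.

1.302

The missing cell is in the unexposed row: 808 − 375 = 433.
So a = 2150, b = 1409, c = 375, d = 433.
RR = [a/(a+b)] / [c/(c+d)] = (2150/3559) / (375/808) = 0.60410/0.46411 = 1.30164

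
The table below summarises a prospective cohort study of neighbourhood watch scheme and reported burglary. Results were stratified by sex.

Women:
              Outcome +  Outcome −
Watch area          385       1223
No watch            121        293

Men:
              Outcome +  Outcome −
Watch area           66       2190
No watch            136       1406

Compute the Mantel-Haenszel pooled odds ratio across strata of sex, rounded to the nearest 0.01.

OR_MH = Σ(aᵢdᵢ/nᵢ) / Σ(bᵢcᵢ/nᵢ), where nᵢ is the stratum total.
Stratum 1 (Women): n = 2022; a·d/n = 385·293/2022 = 55.7888; b·c/n = 1223·121/2022 = 73.1864
Stratum 2 (Men): n = 3798; a·d/n = 66·1406/3798 = 24.4329; b·c/n = 2190·136/3798 = 78.4202
OR_MH = (55.7888 + 24.4329) / (73.1864 + 78.4202) = 80.2217 / 151.6067 = 0.52914

0.53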